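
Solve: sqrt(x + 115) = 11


Square both sides: x + 115 = 11^2 = 121
x = 121 - 115 = 6
x = 6
Check: sqrt(1*6 + 115) = sqrt(121) = 11 ✓

x = 6


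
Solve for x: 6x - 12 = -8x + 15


Starting with: 6x - 12 = -8x + 15
Move all x terms to left: (6 + 8)x = 15 + 12
Simplify: 14x = 27
Divide both sides by 14: x = 27/14

x = 27/14


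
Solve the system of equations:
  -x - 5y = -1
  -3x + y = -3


Using Cramer's rule:
Determinant D = (-1)(1) - (-3)(-5) = -1 - 15 = -16
Dx = (-1)(1) - (-3)(-5) = -1 - 15 = -16
Dy = (-1)(-3) - (-3)(-1) = 3 - 3 = 0
x = Dx/D = -16/-16 = 1
y = Dy/D = 0/-16 = 0

x = 1, y = 0


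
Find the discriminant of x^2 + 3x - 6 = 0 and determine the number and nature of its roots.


For ax^2 + bx + c = 0, discriminant D = b^2 - 4ac
Here a = 1, b = 3, c = -6
D = (3)^2 - 4(1)(-6) = 9 + 24 = 33

D = 33 > 0 but not a perfect square
The equation has 2 distinct real irrational roots.

Discriminant = 33, 2 distinct real irrational roots


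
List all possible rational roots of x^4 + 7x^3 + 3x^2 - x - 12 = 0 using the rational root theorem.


Rational root theorem: possible roots are ±p/q where:
  p divides the constant term (-12): p ∈ {1, 2, 3, 4, 6, 12}
  q divides the leading coefficient (1): q ∈ {1}

All possible rational roots: -12, -6, -4, -3, -2, -1, 1, 2, 3, 4, 6, 12

-12, -6, -4, -3, -2, -1, 1, 2, 3, 4, 6, 12


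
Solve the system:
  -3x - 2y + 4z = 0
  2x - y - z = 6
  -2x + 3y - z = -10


Using Cramer's rule. Expand each determinant along the first row.
D  = (-3)*[(-1)*(-1) - (-1)*3] - (-2)*[2*(-1) - (-1)*(-2)] + 4*[2*3 - (-1)*(-2)]
  = (-3)*(4) - (-2)*(-4) + 4*(4) = -4
Dx = 0*[(-1)*(-1) - (-1)*3] - (-2)*[6*(-1) - (-1)*(-10)] + 4*[6*3 - (-1)*(-10)]
  = 0*(4) - (-2)*(-16) + 4*(8) = 0
Dy = (-3)*[6*(-1) - (-1)*(-10)] - 0*[2*(-1) - (-1)*(-2)] + 4*[2*(-10) - 6*(-2)]
  = (-3)*(-16) - 0*(-4) + 4*(-8) = 16
Dz = (-3)*[(-1)*(-10) - 6*3] - (-2)*[2*(-10) - 6*(-2)] + 0*[2*3 - (-1)*(-2)]
  = (-3)*(-8) - (-2)*(-8) + 0*(4) = 8
x = Dx/D = 0/-4 = 0, y = Dy/D = 16/-4 = -4, z = Dz/D = 8/-4 = -2
Check eq1: (-3)(0) + (-2)(-4) + (4)(-2) = 0 = 0 ✓
Check eq2: (2)(0) + (-1)(-4) + (-1)(-2) = 6 = 6 ✓
Check eq3: (-2)(0) + (3)(-4) + (-1)(-2) = -10 = -10 ✓

x = 0, y = -4, z = -2


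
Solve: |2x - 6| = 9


An absolute value equation |expr| = 9 gives two cases:
Case 1: 2x - 6 = 9
  2x = 15, so x = 15/2
Case 2: 2x - 6 = -9
  2x = -3, so x = -3/2

x = -3/2, x = 15/2


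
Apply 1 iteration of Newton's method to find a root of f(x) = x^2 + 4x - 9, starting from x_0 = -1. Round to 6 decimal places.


Newton's method: x_(n+1) = x_n - f(x_n)/f'(x_n)
f(x) = x^2 + 4x - 9
f'(x) = 2x + 4

Iteration 1:
  f(-1.000000) = -12.000000
  f'(-1.000000) = 2.000000
  x_1 = -1.000000 - (-12.000000)/(2.000000) = 5.000000

x_1 = 5.000000


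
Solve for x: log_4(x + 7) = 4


Convert to exponential form: x + 7 = 4^4 = 256
x = 256 - 7 = 249
Check: log_4(249 + 7) = log_4(256) = log_4(256) = 4 ✓

x = 249


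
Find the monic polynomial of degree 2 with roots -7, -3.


A monic polynomial with roots -7, -3 is:
p(x) = (x + 7)(x + 3)
After multiplying by (x + 7): x + 7
After multiplying by (x + 3): x^2 + 10x + 21

x^2 + 10x + 21


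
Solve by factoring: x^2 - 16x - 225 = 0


We need two numbers that multiply to -225 and add to -16.
Those numbers are -25 and 9 (since (-25) * 9 = -225 and (-25) + 9 = -16).
So x^2 - 16x - 225 = (x - 25)(x + 9) = 0
Setting each factor to zero: x = 25 or x = -9

x = -9, x = 25


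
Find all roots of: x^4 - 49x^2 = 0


The lowest-degree term is x^2, so x = 0 is a root with multiplicity 2. Factor out x^2:
  x^2 - 49 = 0
Solve the quadratic x^2 - 49 = 0: discriminant = 0^2 - 4(1)(-49) = 0 + 196 = 196.
sqrt(196) = 14, so x = (0 ± 14)/2: x = 7 or x = -7.
Collecting all roots found:

x = -7, x = 0 (multiplicity 2), x = 7


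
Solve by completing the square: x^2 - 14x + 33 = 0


Start: x^2 - 14x + 33 = 0
Move constant: x^2 - 14x = -33
Half of -14 is -7, squared is 49
Add 49 to both sides: x^2 - 14x + 49 = 16
(x - 7)^2 = 16
x - 7 = ±4
x = 7 + 4 = 11 or x = 7 - 4 = 3

x = 3, x = 11


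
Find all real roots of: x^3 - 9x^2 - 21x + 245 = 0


Let p(x) = x^3 - 9x^2 - 21x + 245. By the rational root theorem (leading coefficient 1), any rational root is an integer divisor of 245: try ±1, ±2, ... in turn.
Test x = 1: value = 216 ≠ 0.
Test x = -1: value = 256 ≠ 0.
Test x = 5: value = 40 ≠ 0.
Test x = -5: value = 0 ✓, so (x + 5) is a factor.
Synthetic division by (x + 5): bring down 1; 1(-5) - 9 = -14; (-14)(-5) - 21 = 49; 49(-5) + 245 = 0 → quotient x^2 - 14x + 49, remainder 0.
Solve the quadratic x^2 - 14x + 49 = 0: discriminant = (-14)^2 - 4(1)(49) = 196 - 196 = 0.
Discriminant = 0, so a double root: x = 14/2 = 7.

x = -5, x = 7 (multiplicity 2)


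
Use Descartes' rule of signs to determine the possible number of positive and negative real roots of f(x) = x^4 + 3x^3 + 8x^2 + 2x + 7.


Descartes' rule of signs:

For positive roots, count sign changes in f(x) = x^4 + 3x^3 + 8x^2 + 2x + 7:
Signs of coefficients: +, +, +, +, +
Number of sign changes: 0
Possible positive real roots: 0

For negative roots, examine f(-x) = x^4 - 3x^3 + 8x^2 - 2x + 7:
Signs of coefficients: +, -, +, -, +
Number of sign changes: 4
Possible negative real roots: 4, 2, 0

Positive roots: 0; Negative roots: 4 or 2 or 0


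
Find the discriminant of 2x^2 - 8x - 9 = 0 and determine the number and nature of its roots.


For ax^2 + bx + c = 0, discriminant D = b^2 - 4ac
Here a = 2, b = -8, c = -9
D = (-8)^2 - 4(2)(-9) = 64 + 72 = 136

D = 136 > 0 but not a perfect square
The equation has 2 distinct real irrational roots.

Discriminant = 136, 2 distinct real irrational roots


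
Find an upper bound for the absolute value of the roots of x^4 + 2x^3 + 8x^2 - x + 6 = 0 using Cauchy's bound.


Cauchy's bound: all roots r satisfy |r| <= 1 + max(|a_i/a_n|) for i = 0,...,n-1
where a_n is the leading coefficient.

Coefficients: [1, 2, 8, -1, 6]
Leading coefficient a_n = 1
Ratios |a_i/a_n|: 2, 8, 1, 6
Maximum ratio: 8
Cauchy's bound: |r| <= 1 + 8 = 9

Upper bound = 9


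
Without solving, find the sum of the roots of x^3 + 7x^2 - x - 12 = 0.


By Vieta's formulas for x^3 + bx^2 + cx + d = 0:
  r1 + r2 + r3 = -b/a = -7
  r1*r2 + r1*r3 + r2*r3 = c/a = -1
  r1*r2*r3 = -d/a = 12


Sum = -7


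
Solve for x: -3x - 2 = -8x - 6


Starting with: -3x - 2 = -8x - 6
Move all x terms to left: (-3 + 8)x = -6 + 2
Simplify: 5x = -4
Divide both sides by 5: x = -4/5

x = -4/5


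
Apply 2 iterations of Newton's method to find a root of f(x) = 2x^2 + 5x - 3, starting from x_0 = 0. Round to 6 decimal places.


Newton's method: x_(n+1) = x_n - f(x_n)/f'(x_n)
f(x) = 2x^2 + 5x - 3
f'(x) = 4x + 5

Iteration 1:
  f(0.000000) = -3.000000
  f'(0.000000) = 5.000000
  x_1 = 0.000000 - (-3.000000)/(5.000000) = 0.600000

Iteration 2:
  f(0.600000) = 0.720000
  f'(0.600000) = 7.400000
  x_2 = 0.600000 - (0.720000)/(7.400000) = 0.502703

x_2 = 0.502703


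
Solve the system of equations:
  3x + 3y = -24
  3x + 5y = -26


Using Cramer's rule:
Determinant D = (3)(5) - (3)(3) = 15 - 9 = 6
Dx = (-24)(5) - (-26)(3) = -120 + 78 = -42
Dy = (3)(-26) - (3)(-24) = -78 + 72 = -6
x = Dx/D = -42/6 = -7
y = Dy/D = -6/6 = -1

x = -7, y = -1


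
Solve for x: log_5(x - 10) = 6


Convert to exponential form: x - 10 = 5^6 = 15625
x = 15625 + 10 = 15635
Check: log_5(15635 - 10) = log_5(15625) = log_5(15625) = 6 ✓

x = 15635


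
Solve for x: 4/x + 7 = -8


Subtract 7 from both sides: 4/x = -15
Multiply both sides by x: 4 = -15 * x
Divide by -15: x = -4/15

x = -4/15


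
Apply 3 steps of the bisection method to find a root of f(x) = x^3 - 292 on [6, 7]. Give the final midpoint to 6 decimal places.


f(x) = x^3 - 292
f(6) = -76 < 0
f(7) = 51 > 0

Step 1: midpoint = (6.000000 + 7.000000)/2 = 6.500000
  f(6.500000) = -17.375000
  f(mid) < 0, so root is in [6.500000, 7.000000]

Step 2: midpoint = (6.500000 + 7.000000)/2 = 6.750000
  f(6.750000) = 15.546875
  f(mid) > 0, so root is in [6.500000, 6.750000]

Step 3: midpoint = (6.500000 + 6.750000)/2 = 6.625000
  f(6.625000) = -1.224609
  f(mid) < 0, so root is in [6.625000, 6.750000]

midpoint = 6.625000


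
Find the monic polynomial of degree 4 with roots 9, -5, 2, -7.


A monic polynomial with roots 9, -5, 2, -7 is:
p(x) = (x - 9)(x + 5)(x - 2)(x + 7)
After multiplying by (x - 9): x - 9
After multiplying by (x + 5): x^2 - 4x - 45
After multiplying by (x - 2): x^3 - 6x^2 - 37x + 90
After multiplying by (x + 7): x^4 + x^3 - 79x^2 - 169x + 630

x^4 + x^3 - 79x^2 - 169x + 630


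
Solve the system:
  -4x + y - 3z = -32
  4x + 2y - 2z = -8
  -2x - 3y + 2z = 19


Using Cramer's rule. Expand each determinant along the first row.
D  = (-4)*[2*2 - (-2)*(-3)] - 1*[4*2 - (-2)*(-2)] + (-3)*[4*(-3) - 2*(-2)]
  = (-4)*(-2) - 1*(4) + (-3)*(-8) = 28
Dx = (-32)*[2*2 - (-2)*(-3)] - 1*[(-8)*2 - (-2)*19] + (-3)*[(-8)*(-3) - 2*19]
  = (-32)*(-2) - 1*(22) + (-3)*(-14) = 84
Dy = (-4)*[(-8)*2 - (-2)*19] - (-32)*[4*2 - (-2)*(-2)] + (-3)*[4*19 - (-8)*(-2)]
  = (-4)*(22) - (-32)*(4) + (-3)*(60) = -140
Dz = (-4)*[2*19 - (-8)*(-3)] - 1*[4*19 - (-8)*(-2)] + (-32)*[4*(-3) - 2*(-2)]
  = (-4)*(14) - 1*(60) + (-32)*(-8) = 140
x = Dx/D = 84/28 = 3, y = Dy/D = -140/28 = -5, z = Dz/D = 140/28 = 5
Check eq1: (-4)(3) + (1)(-5) + (-3)(5) = -32 = -32 ✓
Check eq2: (4)(3) + (2)(-5) + (-2)(5) = -8 = -8 ✓
Check eq3: (-2)(3) + (-3)(-5) + (2)(5) = 19 = 19 ✓

x = 3, y = -5, z = 5


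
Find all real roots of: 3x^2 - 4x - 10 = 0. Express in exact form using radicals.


Using the quadratic formula: x = (-b ± sqrt(b^2 - 4ac)) / (2a)
Here a = 3, b = -4, c = -10
Discriminant = b^2 - 4ac = (-4)^2 - 4(3)(-10) = 16 + 120 = 136
Since discriminant = 136 > 0, there are two real roots.
x = (4 ± 2*sqrt(34)) / 6
Simplifying: x = (2 ± sqrt(34)) / 3
Numerically: x ≈ 2.6103 or x ≈ -1.2770

x = (2 + sqrt(34)) / 3 or x = (2 - sqrt(34)) / 3


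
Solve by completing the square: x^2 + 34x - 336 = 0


Start: x^2 + 34x - 336 = 0
Move constant: x^2 + 34x = 336
Half of 34 is 17, squared is 289
Add 289 to both sides: x^2 + 34x + 289 = 625
(x + 17)^2 = 625
x + 17 = ±25
x = -17 + 25 = 8 or x = -17 - 25 = -42

x = -42, x = 8


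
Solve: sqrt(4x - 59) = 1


Square both sides: 4x - 59 = 1^2 = 1
4x = 1 + 59 = 60
x = 15
Check: sqrt(4*15 - 59) = sqrt(1) = 1 ✓

x = 15


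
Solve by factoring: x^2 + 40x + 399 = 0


We need two numbers that multiply to 399 and add to 40.
Those numbers are 21 and 19 (since 21 * 19 = 399 and 21 + 19 = 40).
So x^2 + 40x + 399 = (x + 21)(x + 19) = 0
Setting each factor to zero: x = -21 or x = -19

x = -21, x = -19


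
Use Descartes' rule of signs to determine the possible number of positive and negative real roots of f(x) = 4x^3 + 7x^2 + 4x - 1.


Descartes' rule of signs:

For positive roots, count sign changes in f(x) = 4x^3 + 7x^2 + 4x - 1:
Signs of coefficients: +, +, +, -
Number of sign changes: 1
Possible positive real roots: 1

For negative roots, examine f(-x) = -4x^3 + 7x^2 - 4x - 1:
Signs of coefficients: -, +, -, -
Number of sign changes: 2
Possible negative real roots: 2, 0

Positive roots: 1; Negative roots: 2 or 0


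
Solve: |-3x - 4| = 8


An absolute value equation |expr| = 8 gives two cases:
Case 1: -3x - 4 = 8
  -3x = 12, so x = -4
Case 2: -3x - 4 = -8
  -3x = -4, so x = 4/3

x = -4, x = 4/3


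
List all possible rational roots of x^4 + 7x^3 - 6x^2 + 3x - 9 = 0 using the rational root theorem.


Rational root theorem: possible roots are ±p/q where:
  p divides the constant term (-9): p ∈ {1, 3, 9}
  q divides the leading coefficient (1): q ∈ {1}

All possible rational roots: -9, -3, -1, 1, 3, 9

-9, -3, -1, 1, 3, 9


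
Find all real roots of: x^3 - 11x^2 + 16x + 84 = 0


Let p(x) = x^3 - 11x^2 + 16x + 84. By the rational root theorem (leading coefficient 1), any rational root is an integer divisor of 84: try ±1, ±2, ... in turn.
Test x = 1: value = 90 ≠ 0.
Test x = -1: value = 56 ≠ 0.
Test x = 2: value = 80 ≠ 0.
Test x = -2: value = 0 ✓, so (x + 2) is a factor.
Synthetic division by (x + 2): bring down 1; 1(-2) - 11 = -13; (-13)(-2) + 16 = 42; 42(-2) + 84 = 0 → quotient x^2 - 13x + 42, remainder 0.
Solve the quadratic x^2 - 13x + 42 = 0: discriminant = (-13)^2 - 4(1)(42) = 169 - 168 = 1.
sqrt(1) = 1, so x = (13 ± 1)/2: x = 7 or x = 6.

x = -2, x = 6, x = 7


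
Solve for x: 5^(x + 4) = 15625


Express both sides with the same base.
15625 = 5^6
Since the bases match, equate exponents: x + 4 = 6
So x = 6 - (4) = 2

x = 2


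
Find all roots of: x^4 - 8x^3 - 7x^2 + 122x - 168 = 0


Let p(x) = x^4 - 8x^3 - 7x^2 + 122x - 168. By the rational root theorem (leading coefficient 1), any rational root is an integer divisor of 168: try ±1, ±2, ... in turn.
Test x = 1: value = -60 ≠ 0.
Test x = -1: value = -288 ≠ 0.
Test x = 2: value = 0 ✓, so (x - 2) is a factor.
Synthetic division by (x - 2): bring down 1; 1(2) - 8 = -6; (-6)(2) - 7 = -19; (-19)(2) + 122 = 84; 84(2) - 168 = 0 → quotient x^3 - 6x^2 - 19x + 84, remainder 0.
Continue with the quotient x^3 - 6x^2 - 19x + 84 (candidates must divide 84; re-test x = 2 first in case it repeats).
Test x = 2: value = 30 ≠ 0.
Test x = -2: value = 90 ≠ 0.
Test x = 3: value = 0 ✓, so (x - 3) is a factor.
Synthetic division by (x - 3): bring down 1; 1(3) - 6 = -3; (-3)(3) - 19 = -28; (-28)(3) + 84 = 0 → quotient x^2 - 3x - 28, remainder 0.
Solve the quadratic x^2 - 3x - 28 = 0: discriminant = (-3)^2 - 4(1)(-28) = 9 + 112 = 121.
sqrt(121) = 11, so x = (3 ± 11)/2: x = 7 or x = -4.
Collecting all roots found:

x = -4, x = 2, x = 3, x = 7


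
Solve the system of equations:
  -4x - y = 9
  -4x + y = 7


Using Cramer's rule:
Determinant D = (-4)(1) - (-4)(-1) = -4 - 4 = -8
Dx = (9)(1) - (7)(-1) = 9 + 7 = 16
Dy = (-4)(7) - (-4)(9) = -28 + 36 = 8
x = Dx/D = 16/-8 = -2
y = Dy/D = 8/-8 = -1

x = -2, y = -1


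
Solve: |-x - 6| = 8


An absolute value equation |expr| = 8 gives two cases:
Case 1: -x - 6 = 8
  -x = 14, so x = -14
Case 2: -x - 6 = -8
  -x = -2, so x = 2

x = -14, x = 2


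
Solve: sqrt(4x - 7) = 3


Square both sides: 4x - 7 = 3^2 = 9
4x = 9 + 7 = 16
x = 4
Check: sqrt(4*4 - 7) = sqrt(9) = 3 ✓

x = 4


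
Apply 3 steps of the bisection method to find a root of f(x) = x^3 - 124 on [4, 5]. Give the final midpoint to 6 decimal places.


f(x) = x^3 - 124
f(4) = -60 < 0
f(5) = 1 > 0

Step 1: midpoint = (4.000000 + 5.000000)/2 = 4.500000
  f(4.500000) = -32.875000
  f(mid) < 0, so root is in [4.500000, 5.000000]

Step 2: midpoint = (4.500000 + 5.000000)/2 = 4.750000
  f(4.750000) = -16.828125
  f(mid) < 0, so root is in [4.750000, 5.000000]

Step 3: midpoint = (4.750000 + 5.000000)/2 = 4.875000
  f(4.875000) = -8.142578
  f(mid) < 0, so root is in [4.875000, 5.000000]

midpoint = 4.875000


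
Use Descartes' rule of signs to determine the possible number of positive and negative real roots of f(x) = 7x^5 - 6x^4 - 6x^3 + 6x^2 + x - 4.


Descartes' rule of signs:

For positive roots, count sign changes in f(x) = 7x^5 - 6x^4 - 6x^3 + 6x^2 + x - 4:
Signs of coefficients: +, -, -, +, +, -
Number of sign changes: 3
Possible positive real roots: 3, 1

For negative roots, examine f(-x) = -7x^5 - 6x^4 + 6x^3 + 6x^2 - x - 4:
Signs of coefficients: -, -, +, +, -, -
Number of sign changes: 2
Possible negative real roots: 2, 0

Positive roots: 3 or 1; Negative roots: 2 or 0


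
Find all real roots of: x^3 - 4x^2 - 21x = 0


The constant term is 0, so x = 0 is a root. Factor out x:
  x(x^2 - 4x - 21) = 0
Solve the quadratic x^2 - 4x - 21 = 0: discriminant = (-4)^2 - 4(1)(-21) = 16 + 84 = 100.
sqrt(100) = 10, so x = (4 ± 10)/2: x = 7 or x = -3.

x = -3, x = 0, x = 7


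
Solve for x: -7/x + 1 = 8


Subtract 1 from both sides: -7/x = 7
Multiply both sides by x: -7 = 7 * x
Divide by 7: x = -1

x = -1


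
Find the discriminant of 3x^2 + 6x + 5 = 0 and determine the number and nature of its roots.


For ax^2 + bx + c = 0, discriminant D = b^2 - 4ac
Here a = 3, b = 6, c = 5
D = (6)^2 - 4(3)(5) = 36 - 60 = -24

D = -24 < 0
The equation has no real roots (2 complex conjugate roots).

Discriminant = -24, no real roots (2 complex conjugate roots)


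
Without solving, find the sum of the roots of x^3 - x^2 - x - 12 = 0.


By Vieta's formulas for x^3 + bx^2 + cx + d = 0:
  r1 + r2 + r3 = -b/a = 1
  r1*r2 + r1*r3 + r2*r3 = c/a = -1
  r1*r2*r3 = -d/a = 12


Sum = 1


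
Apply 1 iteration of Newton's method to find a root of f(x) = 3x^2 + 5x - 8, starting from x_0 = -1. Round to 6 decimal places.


Newton's method: x_(n+1) = x_n - f(x_n)/f'(x_n)
f(x) = 3x^2 + 5x - 8
f'(x) = 6x + 5

Iteration 1:
  f(-1.000000) = -10.000000
  f'(-1.000000) = -1.000000
  x_1 = -1.000000 - (-10.000000)/(-1.000000) = -11.000000

x_1 = -11.000000


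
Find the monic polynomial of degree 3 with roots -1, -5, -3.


A monic polynomial with roots -1, -5, -3 is:
p(x) = (x + 1)(x + 5)(x + 3)
After multiplying by (x + 1): x + 1
After multiplying by (x + 5): x^2 + 6x + 5
After multiplying by (x + 3): x^3 + 9x^2 + 23x + 15

x^3 + 9x^2 + 23x + 15


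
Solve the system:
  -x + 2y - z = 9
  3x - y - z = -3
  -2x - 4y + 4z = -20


Using Cramer's rule. Expand each determinant along the first row.
D  = (-1)*[(-1)*4 - (-1)*(-4)] - 2*[3*4 - (-1)*(-2)] + (-1)*[3*(-4) - (-1)*(-2)]
  = (-1)*(-8) - 2*(10) + (-1)*(-14) = 2
Dx = 9*[(-1)*4 - (-1)*(-4)] - 2*[(-3)*4 - (-1)*(-20)] + (-1)*[(-3)*(-4) - (-1)*(-20)]
  = 9*(-8) - 2*(-32) + (-1)*(-8) = 0
Dy = (-1)*[(-3)*4 - (-1)*(-20)] - 9*[3*4 - (-1)*(-2)] + (-1)*[3*(-20) - (-3)*(-2)]
  = (-1)*(-32) - 9*(10) + (-1)*(-66) = 8
Dz = (-1)*[(-1)*(-20) - (-3)*(-4)] - 2*[3*(-20) - (-3)*(-2)] + 9*[3*(-4) - (-1)*(-2)]
  = (-1)*(8) - 2*(-66) + 9*(-14) = -2
x = Dx/D = 0/2 = 0, y = Dy/D = 8/2 = 4, z = Dz/D = -2/2 = -1
Check eq1: (-1)(0) + (2)(4) + (-1)(-1) = 9 = 9 ✓
Check eq2: (3)(0) + (-1)(4) + (-1)(-1) = -3 = -3 ✓
Check eq3: (-2)(0) + (-4)(4) + (4)(-1) = -20 = -20 ✓

x = 0, y = 4, z = -1


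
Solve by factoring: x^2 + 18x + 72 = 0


We need two numbers that multiply to 72 and add to 18.
Those numbers are 6 and 12 (since 6 * 12 = 72 and 6 + 12 = 18).
So x^2 + 18x + 72 = (x + 6)(x + 12) = 0
Setting each factor to zero: x = -6 or x = -12

x = -12, x = -6


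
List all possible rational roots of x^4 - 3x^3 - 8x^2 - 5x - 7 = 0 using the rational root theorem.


Rational root theorem: possible roots are ±p/q where:
  p divides the constant term (-7): p ∈ {1, 7}
  q divides the leading coefficient (1): q ∈ {1}

All possible rational roots: -7, -1, 1, 7

-7, -1, 1, 7


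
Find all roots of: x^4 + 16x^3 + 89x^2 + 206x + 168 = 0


Let p(x) = x^4 + 16x^3 + 89x^2 + 206x + 168. By the rational root theorem (leading coefficient 1), any rational root is an integer divisor of 168: try ±1, ±2, ... in turn.
Test x = 1: value = 480 ≠ 0.
Test x = -1: value = 36 ≠ 0.
Test x = 2: value = 1080 ≠ 0.
Test x = -2: value = 0 ✓, so (x + 2) is a factor.
Synthetic division by (x + 2): bring down 1; 1(-2) + 16 = 14; 14(-2) + 89 = 61; 61(-2) + 206 = 84; 84(-2) + 168 = 0 → quotient x^3 + 14x^2 + 61x + 84, remainder 0.
Continue with the quotient x^3 + 14x^2 + 61x + 84 (candidates must divide 84; re-test x = -2 first in case it repeats).
Test x = -2: value = 10 ≠ 0.
Test x = 3: value = 420 ≠ 0.
Test x = -3: value = 0 ✓, so (x + 3) is a factor.
Synthetic division by (x + 3): bring down 1; 1(-3) + 14 = 11; 11(-3) + 61 = 28; 28(-3) + 84 = 0 → quotient x^2 + 11x + 28, remainder 0.
Solve the quadratic x^2 + 11x + 28 = 0: discriminant = 11^2 - 4(1)(28) = 121 - 112 = 9.
sqrt(9) = 3, so x = (-11 ± 3)/2: x = -4 or x = -7.
Collecting all roots found:

x = -7, x = -4, x = -3, x = -2


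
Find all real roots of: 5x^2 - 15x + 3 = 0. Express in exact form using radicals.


Using the quadratic formula: x = (-b ± sqrt(b^2 - 4ac)) / (2a)
Here a = 5, b = -15, c = 3
Discriminant = b^2 - 4ac = (-15)^2 - 4(5)(3) = 225 - 60 = 165
Since discriminant = 165 > 0, there are two real roots.
x = (15 ± sqrt(165)) / 10
Numerically: x ≈ 2.7845 or x ≈ 0.2155

x = (15 + sqrt(165)) / 10 or x = (15 - sqrt(165)) / 10


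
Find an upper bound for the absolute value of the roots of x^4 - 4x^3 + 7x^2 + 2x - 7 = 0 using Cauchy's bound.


Cauchy's bound: all roots r satisfy |r| <= 1 + max(|a_i/a_n|) for i = 0,...,n-1
where a_n is the leading coefficient.

Coefficients: [1, -4, 7, 2, -7]
Leading coefficient a_n = 1
Ratios |a_i/a_n|: 4, 7, 2, 7
Maximum ratio: 7
Cauchy's bound: |r| <= 1 + 7 = 8

Upper bound = 8


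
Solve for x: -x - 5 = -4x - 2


Starting with: -x - 5 = -4x - 2
Move all x terms to left: (-1 + 4)x = -2 + 5
Simplify: 3x = 3
Divide both sides by 3: x = 1

x = 1


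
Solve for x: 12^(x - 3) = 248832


Express both sides with the same base.
248832 = 12^5
Since the bases match, equate exponents: x - 3 = 5
So x = 5 - (-3) = 8

x = 8


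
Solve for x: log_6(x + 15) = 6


Convert to exponential form: x + 15 = 6^6 = 46656
x = 46656 - 15 = 46641
Check: log_6(46641 + 15) = log_6(46656) = log_6(46656) = 6 ✓

x = 46641


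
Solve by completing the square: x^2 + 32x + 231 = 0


Start: x^2 + 32x + 231 = 0
Move constant: x^2 + 32x = -231
Half of 32 is 16, squared is 256
Add 256 to both sides: x^2 + 32x + 256 = 25
(x + 16)^2 = 25
x + 16 = ±5
x = -16 + 5 = -11 or x = -16 - 5 = -21

x = -21, x = -11


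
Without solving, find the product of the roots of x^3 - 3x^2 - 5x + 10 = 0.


By Vieta's formulas for x^3 + bx^2 + cx + d = 0:
  r1 + r2 + r3 = -b/a = 3
  r1*r2 + r1*r3 + r2*r3 = c/a = -5
  r1*r2*r3 = -d/a = -10


Product = -10


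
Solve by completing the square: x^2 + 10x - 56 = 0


Start: x^2 + 10x - 56 = 0
Move constant: x^2 + 10x = 56
Half of 10 is 5, squared is 25
Add 25 to both sides: x^2 + 10x + 25 = 81
(x + 5)^2 = 81
x + 5 = ±9
x = -5 + 9 = 4 or x = -5 - 9 = -14

x = -14, x = 4


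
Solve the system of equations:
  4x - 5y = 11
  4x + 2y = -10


Using Cramer's rule:
Determinant D = (4)(2) - (4)(-5) = 8 + 20 = 28
Dx = (11)(2) - (-10)(-5) = 22 - 50 = -28
Dy = (4)(-10) - (4)(11) = -40 - 44 = -84
x = Dx/D = -28/28 = -1
y = Dy/D = -84/28 = -3

x = -1, y = -3


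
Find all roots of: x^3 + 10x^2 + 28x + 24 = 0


Let p(x) = x^3 + 10x^2 + 28x + 24. By the rational root theorem (leading coefficient 1), any rational root is an integer divisor of 24: try ±1, ±2, ... in turn.
Test x = 1: value = 63 ≠ 0.
Test x = -1: value = 5 ≠ 0.
Test x = 2: value = 128 ≠ 0.
Test x = -2: value = 0 ✓, so (x + 2) is a factor.
Synthetic division by (x + 2): bring down 1; 1(-2) + 10 = 8; 8(-2) + 28 = 12; 12(-2) + 24 = 0 → quotient x^2 + 8x + 12, remainder 0.
Solve the quadratic x^2 + 8x + 12 = 0: discriminant = 8^2 - 4(1)(12) = 64 - 48 = 16.
sqrt(16) = 4, so x = (-8 ± 4)/2: x = -2 or x = -6.
Collecting all roots found:

x = -6, x = -2 (multiplicity 2)


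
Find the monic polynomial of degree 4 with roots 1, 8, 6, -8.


A monic polynomial with roots 1, 8, 6, -8 is:
p(x) = (x - 1)(x - 8)(x - 6)(x + 8)
After multiplying by (x - 1): x - 1
After multiplying by (x - 8): x^2 - 9x + 8
After multiplying by (x - 6): x^3 - 15x^2 + 62x - 48
After multiplying by (x + 8): x^4 - 7x^3 - 58x^2 + 448x - 384

x^4 - 7x^3 - 58x^2 + 448x - 384


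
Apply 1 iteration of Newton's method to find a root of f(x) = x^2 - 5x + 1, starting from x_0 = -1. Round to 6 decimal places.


Newton's method: x_(n+1) = x_n - f(x_n)/f'(x_n)
f(x) = x^2 - 5x + 1
f'(x) = 2x - 5

Iteration 1:
  f(-1.000000) = 7.000000
  f'(-1.000000) = -7.000000
  x_1 = -1.000000 - (7.000000)/(-7.000000) = 0.000000

x_1 = 0.000000


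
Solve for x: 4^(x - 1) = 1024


Express both sides with the same base.
1024 = 4^5
Since the bases match, equate exponents: x - 1 = 5
So x = 5 - (-1) = 6

x = 6


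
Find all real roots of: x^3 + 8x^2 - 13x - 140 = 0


Let p(x) = x^3 + 8x^2 - 13x - 140. By the rational root theorem (leading coefficient 1), any rational root is an integer divisor of 140: try ±1, ±2, ... in turn.
Test x = 1: value = -144 ≠ 0.
Test x = -1: value = -120 ≠ 0.
Test x = 2: value = -126 ≠ 0.
Test x = -2: value = -90 ≠ 0.
Test x = 4: value = 0 ✓, so (x - 4) is a factor.
Synthetic division by (x - 4): bring down 1; 1(4) + 8 = 12; 12(4) - 13 = 35; 35(4) - 140 = 0 → quotient x^2 + 12x + 35, remainder 0.
Solve the quadratic x^2 + 12x + 35 = 0: discriminant = 12^2 - 4(1)(35) = 144 - 140 = 4.
sqrt(4) = 2, so x = (-12 ± 2)/2: x = -5 or x = -7.

x = -7, x = -5, x = 4


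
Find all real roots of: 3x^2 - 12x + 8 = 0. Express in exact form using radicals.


Using the quadratic formula: x = (-b ± sqrt(b^2 - 4ac)) / (2a)
Here a = 3, b = -12, c = 8
Discriminant = b^2 - 4ac = (-12)^2 - 4(3)(8) = 144 - 96 = 48
Since discriminant = 48 > 0, there are two real roots.
x = (12 ± 4*sqrt(3)) / 6
Simplifying: x = (6 ± 2*sqrt(3)) / 3
Numerically: x ≈ 3.1547 or x ≈ 0.8453

x = (6 + 2*sqrt(3)) / 3 or x = (6 - 2*sqrt(3)) / 3


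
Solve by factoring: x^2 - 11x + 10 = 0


We need two numbers that multiply to 10 and add to -11.
Those numbers are -1 and -10 (since (-1) * (-10) = 10 and (-1) + (-10) = -11).
So x^2 - 11x + 10 = (x - 1)(x - 10) = 0
Setting each factor to zero: x = 1 or x = 10

x = 1, x = 10


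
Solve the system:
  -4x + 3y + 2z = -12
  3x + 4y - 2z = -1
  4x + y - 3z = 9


Using Cramer's rule. Expand each determinant along the first row.
D  = (-4)*[4*(-3) - (-2)*1] - 3*[3*(-3) - (-2)*4] + 2*[3*1 - 4*4]
  = (-4)*(-10) - 3*(-1) + 2*(-13) = 17
Dx = (-12)*[4*(-3) - (-2)*1] - 3*[(-1)*(-3) - (-2)*9] + 2*[(-1)*1 - 4*9]
  = (-12)*(-10) - 3*(21) + 2*(-37) = -17
Dy = (-4)*[(-1)*(-3) - (-2)*9] - (-12)*[3*(-3) - (-2)*4] + 2*[3*9 - (-1)*4]
  = (-4)*(21) - (-12)*(-1) + 2*(31) = -34
Dz = (-4)*[4*9 - (-1)*1] - 3*[3*9 - (-1)*4] + (-12)*[3*1 - 4*4]
  = (-4)*(37) - 3*(31) + (-12)*(-13) = -85
x = Dx/D = -17/17 = -1, y = Dy/D = -34/17 = -2, z = Dz/D = -85/17 = -5
Check eq1: (-4)(-1) + (3)(-2) + (2)(-5) = -12 = -12 ✓
Check eq2: (3)(-1) + (4)(-2) + (-2)(-5) = -1 = -1 ✓
Check eq3: (4)(-1) + (1)(-2) + (-3)(-5) = 9 = 9 ✓

x = -1, y = -2, z = -5


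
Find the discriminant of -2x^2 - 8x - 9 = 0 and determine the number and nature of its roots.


For ax^2 + bx + c = 0, discriminant D = b^2 - 4ac
Here a = -2, b = -8, c = -9
D = (-8)^2 - 4(-2)(-9) = 64 - 72 = -8

D = -8 < 0
The equation has no real roots (2 complex conjugate roots).

Discriminant = -8, no real roots (2 complex conjugate roots)


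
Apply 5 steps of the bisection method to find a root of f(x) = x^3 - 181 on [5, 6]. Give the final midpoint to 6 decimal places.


f(x) = x^3 - 181
f(5) = -56 < 0
f(6) = 35 > 0

Step 1: midpoint = (5.000000 + 6.000000)/2 = 5.500000
  f(5.500000) = -14.625000
  f(mid) < 0, so root is in [5.500000, 6.000000]

Step 2: midpoint = (5.500000 + 6.000000)/2 = 5.750000
  f(5.750000) = 9.109375
  f(mid) > 0, so root is in [5.500000, 5.750000]

Step 3: midpoint = (5.500000 + 5.750000)/2 = 5.625000
  f(5.625000) = -3.021484
  f(mid) < 0, so root is in [5.625000, 5.750000]

Step 4: midpoint = (5.625000 + 5.750000)/2 = 5.687500
  f(5.687500) = 2.977295
  f(mid) > 0, so root is in [5.625000, 5.687500]

Step 5: midpoint = (5.625000 + 5.687500)/2 = 5.656250
  f(5.656250) = -0.038666
  f(mid) < 0, so root is in [5.656250, 5.687500]

midpoint = 5.656250


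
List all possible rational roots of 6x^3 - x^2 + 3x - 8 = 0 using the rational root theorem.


Rational root theorem: possible roots are ±p/q where:
  p divides the constant term (-8): p ∈ {1, 2, 4, 8}
  q divides the leading coefficient (6): q ∈ {1, 2, 3, 6}

All possible rational roots: -8, -4, -8/3, -2, -4/3, -1, -2/3, -1/2, -1/3, -1/6, 1/6, 1/3, 1/2, 2/3, 1, 4/3, 2, 8/3, 4, 8

-8, -4, -8/3, -2, -4/3, -1, -2/3, -1/2, -1/3, -1/6, 1/6, 1/3, 1/2, 2/3, 1, 4/3, 2, 8/3, 4, 8


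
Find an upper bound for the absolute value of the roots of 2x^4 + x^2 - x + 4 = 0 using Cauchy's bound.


Cauchy's bound: all roots r satisfy |r| <= 1 + max(|a_i/a_n|) for i = 0,...,n-1
where a_n is the leading coefficient.

Coefficients: [2, 0, 1, -1, 4]
Leading coefficient a_n = 2
Ratios |a_i/a_n|: 0, 1/2, 1/2, 2
Maximum ratio: 2
Cauchy's bound: |r| <= 1 + 2 = 3

Upper bound = 3


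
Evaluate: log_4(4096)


We need the exponent such that 4^? = 4096
4^6 = 4096
Therefore log_4(4096) = 6

6


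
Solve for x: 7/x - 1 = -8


Subtract -1 from both sides: 7/x = -7
Multiply both sides by x: 7 = -7 * x
Divide by -7: x = -1

x = -1


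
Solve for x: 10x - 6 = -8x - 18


Starting with: 10x - 6 = -8x - 18
Move all x terms to left: (10 + 8)x = -18 + 6
Simplify: 18x = -12
Divide both sides by 18: x = -2/3

x = -2/3


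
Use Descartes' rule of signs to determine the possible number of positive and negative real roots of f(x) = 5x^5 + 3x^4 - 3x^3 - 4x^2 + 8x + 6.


Descartes' rule of signs:

For positive roots, count sign changes in f(x) = 5x^5 + 3x^4 - 3x^3 - 4x^2 + 8x + 6:
Signs of coefficients: +, +, -, -, +, +
Number of sign changes: 2
Possible positive real roots: 2, 0

For negative roots, examine f(-x) = -5x^5 + 3x^4 + 3x^3 - 4x^2 - 8x + 6:
Signs of coefficients: -, +, +, -, -, +
Number of sign changes: 3
Possible negative real roots: 3, 1

Positive roots: 2 or 0; Negative roots: 3 or 1


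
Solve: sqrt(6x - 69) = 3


Square both sides: 6x - 69 = 3^2 = 9
6x = 9 + 69 = 78
x = 13
Check: sqrt(6*13 - 69) = sqrt(9) = 3 ✓

x = 13


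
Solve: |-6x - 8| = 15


An absolute value equation |expr| = 15 gives two cases:
Case 1: -6x - 8 = 15
  -6x = 23, so x = -23/6
Case 2: -6x - 8 = -15
  -6x = -7, so x = 7/6

x = -23/6, x = 7/6


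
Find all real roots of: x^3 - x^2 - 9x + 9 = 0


Let p(x) = x^3 - x^2 - 9x + 9. By the rational root theorem (leading coefficient 1), any rational root is an integer divisor of 9: try ±1, ±2, ... in turn.
Test x = 1: value = 0 ✓, so (x - 1) is a factor.
Synthetic division by (x - 1): bring down 1; 1(1) - 1 = 0; 0(1) - 9 = -9; (-9)(1) + 9 = 0 → quotient x^2 - 9, remainder 0.
Solve the quadratic x^2 - 9 = 0: discriminant = 0^2 - 4(1)(-9) = 0 + 36 = 36.
sqrt(36) = 6, so x = (0 ± 6)/2: x = 3 or x = -3.

x = -3, x = 1, x = 3


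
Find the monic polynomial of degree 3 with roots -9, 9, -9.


A monic polynomial with roots -9, 9, -9 is:
p(x) = (x + 9)(x - 9)(x + 9)
After multiplying by (x + 9): x + 9
After multiplying by (x - 9): x^2 - 81
After multiplying by (x + 9): x^3 + 9x^2 - 81x - 729

x^3 + 9x^2 - 81x - 729


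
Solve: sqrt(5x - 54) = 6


Square both sides: 5x - 54 = 6^2 = 36
5x = 36 + 54 = 90
x = 18
Check: sqrt(5*18 - 54) = sqrt(36) = 6 ✓

x = 18


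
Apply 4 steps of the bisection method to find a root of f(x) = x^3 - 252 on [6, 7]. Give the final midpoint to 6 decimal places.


f(x) = x^3 - 252
f(6) = -36 < 0
f(7) = 91 > 0

Step 1: midpoint = (6.000000 + 7.000000)/2 = 6.500000
  f(6.500000) = 22.625000
  f(mid) > 0, so root is in [6.000000, 6.500000]

Step 2: midpoint = (6.000000 + 6.500000)/2 = 6.250000
  f(6.250000) = -7.859375
  f(mid) < 0, so root is in [6.250000, 6.500000]

Step 3: midpoint = (6.250000 + 6.500000)/2 = 6.375000
  f(6.375000) = 7.083984
  f(mid) > 0, so root is in [6.250000, 6.375000]

Step 4: midpoint = (6.250000 + 6.375000)/2 = 6.312500
  f(6.312500) = -0.461670
  f(mid) < 0, so root is in [6.312500, 6.375000]

midpoint = 6.312500


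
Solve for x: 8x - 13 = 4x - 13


Starting with: 8x - 13 = 4x - 13
Move all x terms to left: (8 - 4)x = -13 + 13
Simplify: 4x = 0
Divide both sides by 4: x = 0

x = 0


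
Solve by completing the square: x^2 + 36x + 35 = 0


Start: x^2 + 36x + 35 = 0
Move constant: x^2 + 36x = -35
Half of 36 is 18, squared is 324
Add 324 to both sides: x^2 + 36x + 324 = 289
(x + 18)^2 = 289
x + 18 = ±17
x = -18 + 17 = -1 or x = -18 - 17 = -35

x = -35, x = -1


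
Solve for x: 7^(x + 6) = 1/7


Express both sides with the same base.
1/7 = 7^(-1)
Since the bases match, equate exponents: x + 6 = -1
So x = -1 - (6) = -7

x = -7


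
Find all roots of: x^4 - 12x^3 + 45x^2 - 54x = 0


The constant term is 0, so x = 0 is a root. Factor out x:
  x^3 - 12x^2 + 45x - 54 = 0
Let p(x) = x^3 - 12x^2 + 45x - 54. By the rational root theorem (leading coefficient 1), any rational root is an integer divisor of 54: try ±1, ±2, ... in turn.
Test x = 1: value = -20 ≠ 0.
Test x = -1: value = -112 ≠ 0.
Test x = 2: value = -4 ≠ 0.
Test x = -2: value = -200 ≠ 0.
Test x = 3: value = 0 ✓, so (x - 3) is a factor.
Synthetic division by (x - 3): bring down 1; 1(3) - 12 = -9; (-9)(3) + 45 = 18; 18(3) - 54 = 0 → quotient x^2 - 9x + 18, remainder 0.
Solve the quadratic x^2 - 9x + 18 = 0: discriminant = (-9)^2 - 4(1)(18) = 81 - 72 = 9.
sqrt(9) = 3, so x = (9 ± 3)/2: x = 6 or x = 3.
Collecting all roots found:

x = 0, x = 3 (multiplicity 2), x = 6


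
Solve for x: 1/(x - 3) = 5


Multiply both sides by (x - 3): 1 = 5(x - 3)
Distribute: 1 = 5x - 15
5x = 1 + 15 = 16
x = 16/5

x = 16/5


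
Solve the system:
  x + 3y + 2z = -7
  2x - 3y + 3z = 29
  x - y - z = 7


Using Cramer's rule. Expand each determinant along the first row.
D  = 1*[(-3)*(-1) - 3*(-1)] - 3*[2*(-1) - 3*1] + 2*[2*(-1) - (-3)*1]
  = 1*(6) - 3*(-5) + 2*(1) = 23
Dx = (-7)*[(-3)*(-1) - 3*(-1)] - 3*[29*(-1) - 3*7] + 2*[29*(-1) - (-3)*7]
  = (-7)*(6) - 3*(-50) + 2*(-8) = 92
Dy = 1*[29*(-1) - 3*7] - (-7)*[2*(-1) - 3*1] + 2*[2*7 - 29*1]
  = 1*(-50) - (-7)*(-5) + 2*(-15) = -115
Dz = 1*[(-3)*7 - 29*(-1)] - 3*[2*7 - 29*1] + (-7)*[2*(-1) - (-3)*1]
  = 1*(8) - 3*(-15) + (-7)*(1) = 46
x = Dx/D = 92/23 = 4, y = Dy/D = -115/23 = -5, z = Dz/D = 46/23 = 2
Check eq1: (1)(4) + (3)(-5) + (2)(2) = -7 = -7 ✓
Check eq2: (2)(4) + (-3)(-5) + (3)(2) = 29 = 29 ✓
Check eq3: (1)(4) + (-1)(-5) + (-1)(2) = 7 = 7 ✓

x = 4, y = -5, z = 2


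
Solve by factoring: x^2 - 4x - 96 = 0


We need two numbers that multiply to -96 and add to -4.
Those numbers are 8 and -12 (since 8 * (-12) = -96 and 8 + (-12) = -4).
So x^2 - 4x - 96 = (x + 8)(x - 12) = 0
Setting each factor to zero: x = -8 or x = 12

x = -8, x = 12


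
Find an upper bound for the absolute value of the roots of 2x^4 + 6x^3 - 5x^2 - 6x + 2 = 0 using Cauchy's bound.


Cauchy's bound: all roots r satisfy |r| <= 1 + max(|a_i/a_n|) for i = 0,...,n-1
where a_n is the leading coefficient.

Coefficients: [2, 6, -5, -6, 2]
Leading coefficient a_n = 2
Ratios |a_i/a_n|: 3, 5/2, 3, 1
Maximum ratio: 3
Cauchy's bound: |r| <= 1 + 3 = 4

Upper bound = 4


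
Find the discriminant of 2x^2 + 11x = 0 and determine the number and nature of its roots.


For ax^2 + bx + c = 0, discriminant D = b^2 - 4ac
Here a = 2, b = 11, c = 0
D = (11)^2 - 4(2)(0) = 121 - 0 = 121

D = 121 > 0 and is a perfect square (sqrt = 11)
The equation has 2 distinct real rational roots.

Discriminant = 121, 2 distinct real rational roots


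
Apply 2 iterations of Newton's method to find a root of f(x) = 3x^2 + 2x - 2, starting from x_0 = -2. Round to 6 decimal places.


Newton's method: x_(n+1) = x_n - f(x_n)/f'(x_n)
f(x) = 3x^2 + 2x - 2
f'(x) = 6x + 2

Iteration 1:
  f(-2.000000) = 6.000000
  f'(-2.000000) = -10.000000
  x_1 = -2.000000 - (6.000000)/(-10.000000) = -1.400000

Iteration 2:
  f(-1.400000) = 1.080000
  f'(-1.400000) = -6.400000
  x_2 = -1.400000 - (1.080000)/(-6.400000) = -1.231250

x_2 = -1.231250


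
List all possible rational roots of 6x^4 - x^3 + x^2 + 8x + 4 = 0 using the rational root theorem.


Rational root theorem: possible roots are ±p/q where:
  p divides the constant term (4): p ∈ {1, 2, 4}
  q divides the leading coefficient (6): q ∈ {1, 2, 3, 6}

All possible rational roots: -4, -2, -4/3, -1, -2/3, -1/2, -1/3, -1/6, 1/6, 1/3, 1/2, 2/3, 1, 4/3, 2, 4

-4, -2, -4/3, -1, -2/3, -1/2, -1/3, -1/6, 1/6, 1/3, 1/2, 2/3, 1, 4/3, 2, 4


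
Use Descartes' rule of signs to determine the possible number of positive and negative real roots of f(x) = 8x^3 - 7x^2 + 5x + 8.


Descartes' rule of signs:

For positive roots, count sign changes in f(x) = 8x^3 - 7x^2 + 5x + 8:
Signs of coefficients: +, -, +, +
Number of sign changes: 2
Possible positive real roots: 2, 0

For negative roots, examine f(-x) = -8x^3 - 7x^2 - 5x + 8:
Signs of coefficients: -, -, -, +
Number of sign changes: 1
Possible negative real roots: 1

Positive roots: 2 or 0; Negative roots: 1


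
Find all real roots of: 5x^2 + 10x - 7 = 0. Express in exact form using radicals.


Using the quadratic formula: x = (-b ± sqrt(b^2 - 4ac)) / (2a)
Here a = 5, b = 10, c = -7
Discriminant = b^2 - 4ac = 10^2 - 4(5)(-7) = 100 + 140 = 240
Since discriminant = 240 > 0, there are two real roots.
x = (-10 ± 4*sqrt(15)) / 10
Simplifying: x = (-5 ± 2*sqrt(15)) / 5
Numerically: x ≈ 0.5492 or x ≈ -2.5492

x = (-5 + 2*sqrt(15)) / 5 or x = (-5 - 2*sqrt(15)) / 5


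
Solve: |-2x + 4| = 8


An absolute value equation |expr| = 8 gives two cases:
Case 1: -2x + 4 = 8
  -2x = 4, so x = -2
Case 2: -2x + 4 = -8
  -2x = -12, so x = 6

x = -2, x = 6


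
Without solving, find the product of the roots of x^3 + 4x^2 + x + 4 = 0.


By Vieta's formulas for x^3 + bx^2 + cx + d = 0:
  r1 + r2 + r3 = -b/a = -4
  r1*r2 + r1*r3 + r2*r3 = c/a = 1
  r1*r2*r3 = -d/a = -4


Product = -4


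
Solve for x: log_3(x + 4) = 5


Convert to exponential form: x + 4 = 3^5 = 243
x = 243 - 4 = 239
Check: log_3(239 + 4) = log_3(243) = log_3(243) = 5 ✓

x = 239


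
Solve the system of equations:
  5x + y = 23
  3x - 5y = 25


Using Cramer's rule:
Determinant D = (5)(-5) - (3)(1) = -25 - 3 = -28
Dx = (23)(-5) - (25)(1) = -115 - 25 = -140
Dy = (5)(25) - (3)(23) = 125 - 69 = 56
x = Dx/D = -140/-28 = 5
y = Dy/D = 56/-28 = -2

x = 5, y = -2


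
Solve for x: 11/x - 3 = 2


Subtract -3 from both sides: 11/x = 5
Multiply both sides by x: 11 = 5 * x
Divide by 5: x = 11/5

x = 11/5


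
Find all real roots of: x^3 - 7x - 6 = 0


Let p(x) = x^3 - 7x - 6. By the rational root theorem (leading coefficient 1), any rational root is an integer divisor of 6: try ±1, ±2, ... in turn.
Test x = 1: value = -12 ≠ 0.
Test x = -1: value = 0 ✓, so (x + 1) is a factor.
Synthetic division by (x + 1): bring down 1; 1(-1) + 0 = -1; (-1)(-1) - 7 = -6; (-6)(-1) - 6 = 0 → quotient x^2 - x - 6, remainder 0.
Solve the quadratic x^2 - x - 6 = 0: discriminant = (-1)^2 - 4(1)(-6) = 1 + 24 = 25.
sqrt(25) = 5, so x = (1 ± 5)/2: x = 3 or x = -2.

x = -2, x = -1, x = 3


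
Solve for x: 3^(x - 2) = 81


Express both sides with the same base.
81 = 3^4
Since the bases match, equate exponents: x - 2 = 4
So x = 4 - (-2) = 6

x = 6


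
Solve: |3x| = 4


An absolute value equation |expr| = 4 gives two cases:
Case 1: 3x = 4
  3x = 4, so x = 4/3
Case 2: 3x = -4
  3x = -4, so x = -4/3

x = -4/3, x = 4/3


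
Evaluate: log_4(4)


We need the exponent such that 4^? = 4
4^1 = 4
Therefore log_4(4) = 1

1


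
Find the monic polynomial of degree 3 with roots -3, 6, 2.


A monic polynomial with roots -3, 6, 2 is:
p(x) = (x + 3)(x - 6)(x - 2)
After multiplying by (x + 3): x + 3
After multiplying by (x - 6): x^2 - 3x - 18
After multiplying by (x - 2): x^3 - 5x^2 - 12x + 36

x^3 - 5x^2 - 12x + 36


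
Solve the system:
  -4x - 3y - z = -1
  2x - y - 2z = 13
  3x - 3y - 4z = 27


Using Cramer's rule. Expand each determinant along the first row.
D  = (-4)*[(-1)*(-4) - (-2)*(-3)] - (-3)*[2*(-4) - (-2)*3] + (-1)*[2*(-3) - (-1)*3]
  = (-4)*(-2) - (-3)*(-2) + (-1)*(-3) = 5
Dx = (-1)*[(-1)*(-4) - (-2)*(-3)] - (-3)*[13*(-4) - (-2)*27] + (-1)*[13*(-3) - (-1)*27]
  = (-1)*(-2) - (-3)*(2) + (-1)*(-12) = 20
Dy = (-4)*[13*(-4) - (-2)*27] - (-1)*[2*(-4) - (-2)*3] + (-1)*[2*27 - 13*3]
  = (-4)*(2) - (-1)*(-2) + (-1)*(15) = -25
Dz = (-4)*[(-1)*27 - 13*(-3)] - (-3)*[2*27 - 13*3] + (-1)*[2*(-3) - (-1)*3]
  = (-4)*(12) - (-3)*(15) + (-1)*(-3) = 0
x = Dx/D = 20/5 = 4, y = Dy/D = -25/5 = -5, z = Dz/D = 0/5 = 0
Check eq1: (-4)(4) + (-3)(-5) + (-1)(0) = -1 = -1 ✓
Check eq2: (2)(4) + (-1)(-5) + (-2)(0) = 13 = 13 ✓
Check eq3: (3)(4) + (-3)(-5) + (-4)(0) = 27 = 27 ✓

x = 4, y = -5, z = 0


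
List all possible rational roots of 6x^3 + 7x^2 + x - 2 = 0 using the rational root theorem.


Rational root theorem: possible roots are ±p/q where:
  p divides the constant term (-2): p ∈ {1, 2}
  q divides the leading coefficient (6): q ∈ {1, 2, 3, 6}

All possible rational roots: -2, -1, -2/3, -1/2, -1/3, -1/6, 1/6, 1/3, 1/2, 2/3, 1, 2

-2, -1, -2/3, -1/2, -1/3, -1/6, 1/6, 1/3, 1/2, 2/3, 1, 2
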